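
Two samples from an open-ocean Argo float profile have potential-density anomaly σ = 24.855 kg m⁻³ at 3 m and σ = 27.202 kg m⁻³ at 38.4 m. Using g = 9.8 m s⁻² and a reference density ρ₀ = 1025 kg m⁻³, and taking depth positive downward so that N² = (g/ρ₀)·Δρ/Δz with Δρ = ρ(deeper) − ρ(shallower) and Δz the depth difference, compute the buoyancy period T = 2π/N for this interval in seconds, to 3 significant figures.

250 s

Δρ = 1027.202 − 1024.855 = 2.347 kg m⁻³ over Δz = 38.4 − 3 = 35.4 m.
N² = (9.8/1025) × (2.347/35.4) = 6.3389 × 10⁻⁴ s⁻².
N = √(6.3389 × 10⁻⁴) = 0.025177 rad s⁻¹, so T = 2π/N = 249.56 s ≈ 250 s.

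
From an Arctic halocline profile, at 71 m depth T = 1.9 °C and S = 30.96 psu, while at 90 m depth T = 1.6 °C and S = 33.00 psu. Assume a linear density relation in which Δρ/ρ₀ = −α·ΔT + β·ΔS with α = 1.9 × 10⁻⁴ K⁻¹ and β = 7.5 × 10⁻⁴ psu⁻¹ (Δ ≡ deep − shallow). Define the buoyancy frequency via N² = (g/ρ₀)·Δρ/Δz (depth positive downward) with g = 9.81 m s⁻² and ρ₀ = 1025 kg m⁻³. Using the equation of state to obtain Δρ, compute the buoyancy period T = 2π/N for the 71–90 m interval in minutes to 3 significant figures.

3.66 min

ΔT = -0.3 K, ΔS = +2.04 psu (deep − shallow).
Δρ/ρ₀ = −αΔT + βΔS = 5.70 × 10⁻⁵ + 1.53 × 10⁻³ = 1.587 × 10⁻³, so Δρ ≈ 1.627 kg m⁻³.
N² = (g/ρ₀)·Δρ/Δz = g·(Δρ/ρ₀)/Δz = 9.81 × 1.587 × 10⁻³ / 19 = 8.1939 × 10⁻⁴ s⁻².
N = √(8.1939 × 10⁻⁴) = 0.028625 rad s⁻¹ → T = 2π/N = 219.50 s = 3.6583 min ≈ 3.66 min.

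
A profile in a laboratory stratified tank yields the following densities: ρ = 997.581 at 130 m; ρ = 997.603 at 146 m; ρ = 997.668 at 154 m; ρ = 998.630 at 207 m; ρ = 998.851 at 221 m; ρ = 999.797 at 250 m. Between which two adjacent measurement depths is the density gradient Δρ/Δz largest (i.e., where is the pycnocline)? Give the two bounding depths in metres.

Compute the density gradient over each adjacent pair:
  130–146 m: Δρ/Δz = 0.022/16 = 1.4 × 10⁻³ kg m⁻⁴
  146–154 m: Δρ/Δz = 0.065/8 = 8.1 × 10⁻³ kg m⁻⁴
  154–207 m: Δρ/Δz = 0.962/53 = 0.018 kg m⁻⁴
  207–221 m: Δρ/Δz = 0.221/14 = 0.016 kg m⁻⁴
  221–250 m: Δρ/Δz = 0.946/29 = 0.033 kg m⁻⁴
The largest gradient is in the 221–250 m interval — the pycnocline.

221–250 m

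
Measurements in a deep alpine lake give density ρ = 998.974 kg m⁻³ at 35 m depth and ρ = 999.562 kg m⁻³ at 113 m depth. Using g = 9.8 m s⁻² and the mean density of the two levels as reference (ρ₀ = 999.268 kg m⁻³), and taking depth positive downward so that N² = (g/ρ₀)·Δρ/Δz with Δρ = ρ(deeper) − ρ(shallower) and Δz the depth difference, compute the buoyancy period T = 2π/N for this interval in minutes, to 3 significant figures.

12.2 min

Δρ = 999.562 − 998.974 = 0.588 kg m⁻³ over Δz = 113 − 35 = 78 m.
N² = (9.8/999.268) × (0.588/78) = 7.3931 × 10⁻⁵ s⁻².
N = √(7.3931 × 10⁻⁵) = 8.5983 × 10⁻³ rad s⁻¹, so T = 2π/N = 730.75 s = 12.179 min ≈ 12.2 min.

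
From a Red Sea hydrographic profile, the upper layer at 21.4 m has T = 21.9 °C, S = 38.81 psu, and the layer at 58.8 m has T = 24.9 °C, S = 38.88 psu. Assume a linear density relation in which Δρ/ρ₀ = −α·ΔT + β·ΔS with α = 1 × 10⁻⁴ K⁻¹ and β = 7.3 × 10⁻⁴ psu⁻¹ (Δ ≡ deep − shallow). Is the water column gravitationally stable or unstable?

ΔT = 24.9 − 21.9 = +3.0 K and ΔS = 38.88 − 38.81 = +0.07 psu (deep − shallow).
−αΔT = -3.00 × 10⁻⁴; βΔS = 5.11 × 10⁻⁵; sum Δρ/ρ₀ = -2.489 × 10⁻⁴.
Δρ/ρ₀ < 0, so Δρ < 0: deeper water is lighter → statically unstable; the column would overturn.

unstable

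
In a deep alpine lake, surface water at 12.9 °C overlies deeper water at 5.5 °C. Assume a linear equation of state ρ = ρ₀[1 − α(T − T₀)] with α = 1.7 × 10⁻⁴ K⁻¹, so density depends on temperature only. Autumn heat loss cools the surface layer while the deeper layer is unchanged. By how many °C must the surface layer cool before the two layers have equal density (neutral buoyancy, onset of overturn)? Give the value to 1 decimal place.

7.4 °C

With temperature the only control, equal density requires T_surf′ = T_deep.
T_surf′ = 5.5 °C.
Cooling required: 12.9 − 5.5 = 7.4 °C.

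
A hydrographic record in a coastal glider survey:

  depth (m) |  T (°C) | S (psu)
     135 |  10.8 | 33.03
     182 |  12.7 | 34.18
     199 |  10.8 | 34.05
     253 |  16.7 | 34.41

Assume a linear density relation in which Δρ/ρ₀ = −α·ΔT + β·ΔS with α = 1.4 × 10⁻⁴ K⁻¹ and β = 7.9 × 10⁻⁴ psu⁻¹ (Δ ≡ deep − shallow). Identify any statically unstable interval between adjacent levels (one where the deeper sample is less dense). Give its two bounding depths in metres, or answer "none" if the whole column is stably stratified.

199–253 m

Evaluate Δρ/ρ₀ = −αΔT + βΔS across each adjacent pair:
  135–182 m: −αΔT+βΔS = −(1.4 × 10⁻⁴)(+1.9)+(7.9 × 10⁻⁴)(+1.15) = 6.4 × 10⁻⁴ → stable
  182–199 m: −αΔT+βΔS = −(1.4 × 10⁻⁴)(-1.9)+(7.9 × 10⁻⁴)(-0.13) = 1.6 × 10⁻⁴ → stable
  199–253 m: −αΔT+βΔS = −(1.4 × 10⁻⁴)(+5.9)+(7.9 × 10⁻⁴)(+0.36) = -5.4 × 10⁻⁴ → UNSTABLE
The 199–253 m interval has Δρ < 0: lighter water underlies denser water.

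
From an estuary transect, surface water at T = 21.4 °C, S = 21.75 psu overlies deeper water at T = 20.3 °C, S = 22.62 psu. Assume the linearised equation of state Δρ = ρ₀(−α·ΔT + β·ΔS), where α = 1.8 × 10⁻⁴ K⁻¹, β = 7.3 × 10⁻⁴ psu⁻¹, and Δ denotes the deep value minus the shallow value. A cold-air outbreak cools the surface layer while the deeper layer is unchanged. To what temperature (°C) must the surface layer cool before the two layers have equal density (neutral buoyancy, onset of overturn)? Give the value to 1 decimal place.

Neutral buoyancy requires Δρ = 0, i.e. −α(T_deep − T_surf′) + β(S_deep − S_surf) = 0.
T_surf′ = T_deep − (β/α)·ΔS = 20.3 − (7.3 × 10⁻⁴/1.8 × 10⁻⁴)·(+0.87) = 16.772 °C.
Cooling required: 21.4 − (16.772) = 4.628 °C.

16.8 °C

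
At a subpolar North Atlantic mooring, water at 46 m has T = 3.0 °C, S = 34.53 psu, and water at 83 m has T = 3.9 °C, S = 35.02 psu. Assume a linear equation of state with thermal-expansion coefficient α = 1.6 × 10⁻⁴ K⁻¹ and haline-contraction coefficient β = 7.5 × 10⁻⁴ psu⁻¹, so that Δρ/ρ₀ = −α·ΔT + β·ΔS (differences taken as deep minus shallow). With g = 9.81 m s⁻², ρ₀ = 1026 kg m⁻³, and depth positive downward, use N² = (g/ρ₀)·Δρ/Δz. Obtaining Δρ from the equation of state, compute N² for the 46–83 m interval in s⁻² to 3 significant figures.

5.93 × 10⁻⁵ s⁻²

ΔT = +0.9 K, ΔS = +0.49 psu (deep − shallow).
Δρ/ρ₀ = −αΔT + βΔS = -1.44 × 10⁻⁴ + 3.675 × 10⁻⁴ = 2.235 × 10⁻⁴, so Δρ ≈ 0.2293 kg m⁻³.
N² = (g/ρ₀)·Δρ/Δz = g·(Δρ/ρ₀)/Δz = 9.81 × 2.235 × 10⁻⁴ / 37 = 5.9258 × 10⁻⁵ s⁻² ≈ 5.93 × 10⁻⁵ s⁻².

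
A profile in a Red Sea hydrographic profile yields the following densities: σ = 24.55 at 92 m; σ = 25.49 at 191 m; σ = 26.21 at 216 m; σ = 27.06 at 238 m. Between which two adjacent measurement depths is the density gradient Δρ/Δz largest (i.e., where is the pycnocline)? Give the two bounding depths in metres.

216–238 m

Compute the density gradient over each adjacent pair:
  92–191 m: Δρ/Δz = 0.94/99 = 9.5 × 10⁻³ kg m⁻⁴
  191–216 m: Δρ/Δz = 0.72/25 = 0.029 kg m⁻⁴
  216–238 m: Δρ/Δz = 0.85/22 = 0.039 kg m⁻⁴
The largest gradient is in the 216–238 m interval — the pycnocline.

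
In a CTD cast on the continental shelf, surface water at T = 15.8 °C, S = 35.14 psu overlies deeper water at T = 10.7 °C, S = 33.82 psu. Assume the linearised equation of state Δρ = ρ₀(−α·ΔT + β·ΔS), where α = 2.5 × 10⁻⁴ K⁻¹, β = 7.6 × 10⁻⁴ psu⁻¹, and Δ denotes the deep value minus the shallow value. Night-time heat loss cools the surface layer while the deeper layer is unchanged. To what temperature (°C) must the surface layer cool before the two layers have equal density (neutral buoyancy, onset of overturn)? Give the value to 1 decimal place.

Neutral buoyancy requires Δρ = 0, i.e. −α(T_deep − T_surf′) + β(S_deep − S_surf) = 0.
T_surf′ = T_deep − (β/α)·ΔS = 10.7 − (7.6 × 10⁻⁴/2.5 × 10⁻⁴)·(-1.32) = 14.713 °C.
Cooling required: 15.8 − (14.713) = 1.087 °C.

14.7 °C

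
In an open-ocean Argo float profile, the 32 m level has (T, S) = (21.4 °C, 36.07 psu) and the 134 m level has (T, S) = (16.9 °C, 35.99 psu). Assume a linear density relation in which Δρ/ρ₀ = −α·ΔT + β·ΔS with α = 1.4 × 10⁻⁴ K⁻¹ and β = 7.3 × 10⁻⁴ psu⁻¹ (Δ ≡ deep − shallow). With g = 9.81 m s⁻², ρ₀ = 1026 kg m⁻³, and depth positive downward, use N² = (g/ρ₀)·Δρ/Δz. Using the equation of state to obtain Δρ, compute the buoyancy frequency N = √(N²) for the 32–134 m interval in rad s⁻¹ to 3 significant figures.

ΔT = -4.5 K, ΔS = -0.08 psu (deep − shallow).
Δρ/ρ₀ = −αΔT + βΔS = 6.30 × 10⁻⁴ − 5.84 × 10⁻⁵ = 5.716 × 10⁻⁴, so Δρ ≈ 0.5865 kg m⁻³.
N² = (g/ρ₀)·Δρ/Δz = g·(Δρ/ρ₀)/Δz = 9.81 × 5.716 × 10⁻⁴ / 102 = 5.4974 × 10⁻⁵ s⁻².
N = √(5.4974 × 10⁻⁵) = 7.4144 × 10⁻³ rad s⁻¹ ≈ 7.41 × 10⁻³ rad s⁻¹.

7.41 × 10⁻³ rad s⁻¹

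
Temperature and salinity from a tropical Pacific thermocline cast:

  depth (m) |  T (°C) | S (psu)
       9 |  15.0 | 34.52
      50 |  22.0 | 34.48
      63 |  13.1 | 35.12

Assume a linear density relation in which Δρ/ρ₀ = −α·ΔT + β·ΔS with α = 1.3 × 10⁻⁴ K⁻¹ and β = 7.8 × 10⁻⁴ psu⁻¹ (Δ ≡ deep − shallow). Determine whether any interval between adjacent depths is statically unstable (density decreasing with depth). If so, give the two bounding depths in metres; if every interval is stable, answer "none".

Evaluate Δρ/ρ₀ = −αΔT + βΔS across each adjacent pair:
  9–50 m: −αΔT+βΔS = −(1.3 × 10⁻⁴)(+7.0)+(7.8 × 10⁻⁴)(-0.04) = -9.4 × 10⁻⁴ → UNSTABLE
  50–63 m: −αΔT+βΔS = −(1.3 × 10⁻⁴)(-8.9)+(7.8 × 10⁻⁴)(+0.64) = 1.7 × 10⁻³ → stable
The 9–50 m interval has Δρ < 0: lighter water underlies denser water.

9–50 m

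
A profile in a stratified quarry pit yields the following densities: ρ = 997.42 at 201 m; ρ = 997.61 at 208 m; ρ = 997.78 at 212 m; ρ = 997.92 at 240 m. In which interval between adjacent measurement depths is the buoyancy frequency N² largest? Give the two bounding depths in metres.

208–212 m

Compute the density gradient over each adjacent pair:
  201–208 m: Δρ/Δz = 0.19/7 = 0.027 kg m⁻⁴
  208–212 m: Δρ/Δz = 0.17/4 = 0.043 kg m⁻⁴
  212–240 m: Δρ/Δz = 0.14/28 = 5.0 × 10⁻³ kg m⁻⁴
The largest gradient is in the 208–212 m interval — the pycnocline.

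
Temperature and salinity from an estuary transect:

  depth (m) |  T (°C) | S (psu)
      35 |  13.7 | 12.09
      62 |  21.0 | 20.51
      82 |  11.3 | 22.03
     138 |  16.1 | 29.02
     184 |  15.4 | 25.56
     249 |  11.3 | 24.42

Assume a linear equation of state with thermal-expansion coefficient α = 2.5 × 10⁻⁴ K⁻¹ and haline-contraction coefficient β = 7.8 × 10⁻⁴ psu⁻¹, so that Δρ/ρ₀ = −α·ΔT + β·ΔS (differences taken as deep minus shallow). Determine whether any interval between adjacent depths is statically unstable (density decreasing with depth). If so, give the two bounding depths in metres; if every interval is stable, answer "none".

Evaluate Δρ/ρ₀ = −αΔT + βΔS across each adjacent pair:
  35–62 m: −αΔT+βΔS = −(2.5 × 10⁻⁴)(+7.3)+(7.8 × 10⁻⁴)(+8.42) = 4.7 × 10⁻³ → stable
  62–82 m: −αΔT+βΔS = −(2.5 × 10⁻⁴)(-9.7)+(7.8 × 10⁻⁴)(+1.52) = 3.6 × 10⁻³ → stable
  82–138 m: −αΔT+βΔS = −(2.5 × 10⁻⁴)(+4.8)+(7.8 × 10⁻⁴)(+6.99) = 4.3 × 10⁻³ → stable
  138–184 m: −αΔT+βΔS = −(2.5 × 10⁻⁴)(-0.7)+(7.8 × 10⁻⁴)(-3.46) = -2.5 × 10⁻³ → UNSTABLE
  184–249 m: −αΔT+βΔS = −(2.5 × 10⁻⁴)(-4.1)+(7.8 × 10⁻⁴)(-1.14) = 1.4 × 10⁻⁴ → stable
The 138–184 m interval has Δρ < 0: lighter water underlies denser water.

138–184 m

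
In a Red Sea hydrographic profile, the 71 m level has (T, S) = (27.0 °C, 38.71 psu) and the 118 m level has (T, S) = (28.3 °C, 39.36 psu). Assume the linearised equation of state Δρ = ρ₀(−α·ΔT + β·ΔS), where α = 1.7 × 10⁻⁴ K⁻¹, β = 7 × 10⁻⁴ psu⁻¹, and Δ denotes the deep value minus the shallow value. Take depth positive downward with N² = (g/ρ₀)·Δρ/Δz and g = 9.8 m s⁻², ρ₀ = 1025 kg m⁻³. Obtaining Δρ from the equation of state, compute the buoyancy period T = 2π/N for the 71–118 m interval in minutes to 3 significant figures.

ΔT = +1.3 K, ΔS = +0.65 psu (deep − shallow).
Δρ/ρ₀ = −αΔT + βΔS = -2.21 × 10⁻⁴ + 4.55 × 10⁻⁴ = 2.34 × 10⁻⁴, so Δρ ≈ 0.2398 kg m⁻³.
N² = (g/ρ₀)·Δρ/Δz = g·(Δρ/ρ₀)/Δz = 9.8 × 2.34 × 10⁻⁴ / 47 = 4.8791 × 10⁻⁵ s⁻².
N = √(4.8791 × 10⁻⁵) = 6.9851 × 10⁻³ rad s⁻¹ → T = 2π/N = 899.51 s = 14.992 min ≈ 15.0 min.

15.0 min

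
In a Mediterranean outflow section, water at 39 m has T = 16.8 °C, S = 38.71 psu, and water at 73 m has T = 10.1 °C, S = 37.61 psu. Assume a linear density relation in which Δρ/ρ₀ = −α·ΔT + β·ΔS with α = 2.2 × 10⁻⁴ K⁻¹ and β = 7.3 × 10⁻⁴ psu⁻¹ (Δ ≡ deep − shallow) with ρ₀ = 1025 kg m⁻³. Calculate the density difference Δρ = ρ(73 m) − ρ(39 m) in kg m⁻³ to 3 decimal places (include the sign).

ΔT = -6.7 K, ΔS = -1.10 psu (deep − shallow).
Δρ/ρ₀ = −(2.2 × 10⁻⁴)(-6.7) + (7.3 × 10⁻⁴)(-1.10) = 6.71 × 10⁻⁴.
Δρ = 1025 × (6.71 × 10⁻⁴) = +0.688 kg m⁻³.
Positive Δρ: denser below, stable.

+0.688 kg m⁻³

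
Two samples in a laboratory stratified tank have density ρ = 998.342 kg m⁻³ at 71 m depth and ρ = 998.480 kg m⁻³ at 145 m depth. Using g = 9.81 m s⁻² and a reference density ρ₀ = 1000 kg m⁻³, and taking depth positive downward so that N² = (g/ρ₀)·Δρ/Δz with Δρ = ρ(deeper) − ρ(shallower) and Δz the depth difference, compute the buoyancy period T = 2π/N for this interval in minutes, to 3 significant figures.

24.5 min

Δρ = 998.480 − 998.342 = 0.138 kg m⁻³ over Δz = 145 − 71 = 74 m.
N² = (9.81/1000) × (0.138/74) = 1.8294 × 10⁻⁵ s⁻².
N = √(1.8294 × 10⁻⁵) = 4.2771 × 10⁻³ rad s⁻¹, so T = 2π/N = 1.4690 × 10³ s = 24.483 min ≈ 24.5 min.
N² > 0, so the interval is statically stable.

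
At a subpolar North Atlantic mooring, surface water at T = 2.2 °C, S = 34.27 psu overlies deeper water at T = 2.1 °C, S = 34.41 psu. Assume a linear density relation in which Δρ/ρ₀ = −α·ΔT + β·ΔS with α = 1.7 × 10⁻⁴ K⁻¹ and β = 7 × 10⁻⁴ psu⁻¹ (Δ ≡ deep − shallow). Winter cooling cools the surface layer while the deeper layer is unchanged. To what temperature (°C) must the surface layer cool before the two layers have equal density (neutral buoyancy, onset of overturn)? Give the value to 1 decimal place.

1.5 °C

Neutral buoyancy requires Δρ = 0, i.e. −α(T_deep − T_surf′) + β(S_deep − S_surf) = 0.
T_surf′ = T_deep − (β/α)·ΔS = 2.1 − (7 × 10⁻⁴/1.7 × 10⁻⁴)·(+0.14) = 1.524 °C.
Cooling required: 2.2 − (1.524) = 0.676 °C.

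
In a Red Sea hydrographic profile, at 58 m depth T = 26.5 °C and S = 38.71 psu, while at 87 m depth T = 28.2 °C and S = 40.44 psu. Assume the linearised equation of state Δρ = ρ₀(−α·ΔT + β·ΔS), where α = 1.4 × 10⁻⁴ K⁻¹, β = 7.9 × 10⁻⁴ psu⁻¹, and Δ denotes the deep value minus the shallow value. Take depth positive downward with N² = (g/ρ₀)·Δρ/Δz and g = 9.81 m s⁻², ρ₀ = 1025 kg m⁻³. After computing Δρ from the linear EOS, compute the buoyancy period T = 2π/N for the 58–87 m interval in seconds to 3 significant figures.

ΔT = +1.7 K, ΔS = +1.73 psu (deep − shallow).
Δρ/ρ₀ = −αΔT + βΔS = -2.38 × 10⁻⁴ + 1.3667 × 10⁻³ = 1.1287 × 10⁻³, so Δρ ≈ 1.157 kg m⁻³.
N² = (g/ρ₀)·Δρ/Δz = g·(Δρ/ρ₀)/Δz = 9.81 × 1.1287 × 10⁻³ / 29 = 3.8181 × 10⁻⁴ s⁻².
N = √(3.8181 × 10⁻⁴) = 0.019540 rad s⁻¹ → T = 2π/N = 321.56 s ≈ 322 s.

322 s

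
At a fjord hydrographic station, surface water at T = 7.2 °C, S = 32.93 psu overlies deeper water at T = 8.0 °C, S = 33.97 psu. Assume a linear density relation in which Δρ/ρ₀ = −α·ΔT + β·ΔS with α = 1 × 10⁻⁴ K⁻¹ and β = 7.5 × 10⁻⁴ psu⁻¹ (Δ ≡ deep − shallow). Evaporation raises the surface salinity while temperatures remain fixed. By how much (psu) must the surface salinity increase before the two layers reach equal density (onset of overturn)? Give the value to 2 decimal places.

0.93 psu

Neutral buoyancy requires −α(T_deep − T_surf) + β(S_deep − S_surf′) = 0.
S_surf′ = S_deep − (α/β)·ΔT = 33.97 − (1 × 10⁻⁴/7.5 × 10⁻⁴)·(+0.8) = 33.8633 psu.
Increase required: 33.8633 − 32.93 = 0.9333 psu.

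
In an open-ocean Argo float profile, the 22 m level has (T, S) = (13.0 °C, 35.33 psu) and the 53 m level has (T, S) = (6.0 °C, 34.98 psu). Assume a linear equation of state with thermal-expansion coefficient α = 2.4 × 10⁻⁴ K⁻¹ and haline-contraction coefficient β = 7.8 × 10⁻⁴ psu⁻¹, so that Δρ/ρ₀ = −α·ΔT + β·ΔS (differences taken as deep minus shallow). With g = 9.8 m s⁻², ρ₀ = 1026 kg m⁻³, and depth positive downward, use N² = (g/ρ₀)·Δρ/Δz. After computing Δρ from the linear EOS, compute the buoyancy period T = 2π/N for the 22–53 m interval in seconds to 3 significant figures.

ΔT = -7.0 K, ΔS = -0.35 psu (deep − shallow).
Δρ/ρ₀ = −αΔT + βΔS = 1.68 × 10⁻³ − 2.73 × 10⁻⁴ = 1.407 × 10⁻³, so Δρ ≈ 1.444 kg m⁻³.
N² = (g/ρ₀)·Δρ/Δz = g·(Δρ/ρ₀)/Δz = 9.8 × 1.407 × 10⁻³ / 31 = 4.4479 × 10⁻⁴ s⁻².
N = √(4.4479 × 10⁻⁴) = 0.021090 rad s⁻¹ → T = 2π/N = 297.92 s ≈ 298 s.

298 s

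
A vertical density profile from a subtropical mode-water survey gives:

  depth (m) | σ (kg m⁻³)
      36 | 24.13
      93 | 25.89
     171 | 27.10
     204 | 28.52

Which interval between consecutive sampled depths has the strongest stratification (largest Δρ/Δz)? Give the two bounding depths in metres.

171–204 m

Compute the density gradient over each adjacent pair:
  36–93 m: Δρ/Δz = 1.76/57 = 0.031 kg m⁻⁴
  93–171 m: Δρ/Δz = 1.21/78 = 0.016 kg m⁻⁴
  171–204 m: Δρ/Δz = 1.42/33 = 0.043 kg m⁻⁴
The largest gradient is in the 171–204 m interval — the pycnocline.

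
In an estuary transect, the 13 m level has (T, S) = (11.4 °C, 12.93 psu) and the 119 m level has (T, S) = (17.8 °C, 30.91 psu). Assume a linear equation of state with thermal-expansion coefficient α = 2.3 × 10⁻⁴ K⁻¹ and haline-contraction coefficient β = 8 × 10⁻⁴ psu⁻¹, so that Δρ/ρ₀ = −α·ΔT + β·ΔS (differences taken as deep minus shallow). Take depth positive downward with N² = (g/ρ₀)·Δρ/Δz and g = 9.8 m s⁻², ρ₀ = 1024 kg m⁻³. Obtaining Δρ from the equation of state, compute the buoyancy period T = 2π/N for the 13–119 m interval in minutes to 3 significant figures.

ΔT = +6.4 K, ΔS = +17.98 psu (deep − shallow).
Δρ/ρ₀ = −αΔT + βΔS = -1.472 × 10⁻³ + 0.014384 = 0.012912, so Δρ ≈ 13.22 kg m⁻³.
N² = (g/ρ₀)·Δρ/Δz = g·(Δρ/ρ₀)/Δz = 9.8 × 0.012912 / 106 = 1.1938 × 10⁻³ s⁻².
N = √(1.1938 × 10⁻³) = 0.034551 rad s⁻¹ → T = 2π/N = 181.85 s = 3.0308 min ≈ 3.03 min.

3.03 min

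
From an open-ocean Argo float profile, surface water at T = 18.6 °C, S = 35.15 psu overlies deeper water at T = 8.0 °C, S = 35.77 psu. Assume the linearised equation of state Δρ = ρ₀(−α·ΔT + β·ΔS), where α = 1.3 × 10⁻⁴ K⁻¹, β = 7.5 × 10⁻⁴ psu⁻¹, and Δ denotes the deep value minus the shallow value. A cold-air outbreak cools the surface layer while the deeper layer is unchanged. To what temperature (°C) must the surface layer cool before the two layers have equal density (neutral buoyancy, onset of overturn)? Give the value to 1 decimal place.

4.4 °C

Neutral buoyancy requires Δρ = 0, i.e. −α(T_deep − T_surf′) + β(S_deep − S_surf) = 0.
T_surf′ = T_deep − (β/α)·ΔS = 8.0 − (7.5 × 10⁻⁴/1.3 × 10⁻⁴)·(+0.62) = 4.423 °C.
Cooling required: 18.6 − (4.423) = 14.177 °C.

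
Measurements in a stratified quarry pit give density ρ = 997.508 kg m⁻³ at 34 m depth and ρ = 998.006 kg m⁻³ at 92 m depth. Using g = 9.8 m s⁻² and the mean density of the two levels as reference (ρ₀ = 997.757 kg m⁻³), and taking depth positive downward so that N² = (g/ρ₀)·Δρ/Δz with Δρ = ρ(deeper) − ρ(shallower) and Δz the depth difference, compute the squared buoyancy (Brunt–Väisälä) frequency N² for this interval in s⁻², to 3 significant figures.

8.43 × 10⁻⁵ s⁻²

Δρ = 998.006 − 997.508 = 0.498 kg m⁻³ over Δz = 92 − 34 = 58 m.
N² = (9.8/997.757) × (0.498/58) = 8.4334 × 10⁻⁵ s⁻² ≈ 8.43 × 10⁻⁵ s⁻².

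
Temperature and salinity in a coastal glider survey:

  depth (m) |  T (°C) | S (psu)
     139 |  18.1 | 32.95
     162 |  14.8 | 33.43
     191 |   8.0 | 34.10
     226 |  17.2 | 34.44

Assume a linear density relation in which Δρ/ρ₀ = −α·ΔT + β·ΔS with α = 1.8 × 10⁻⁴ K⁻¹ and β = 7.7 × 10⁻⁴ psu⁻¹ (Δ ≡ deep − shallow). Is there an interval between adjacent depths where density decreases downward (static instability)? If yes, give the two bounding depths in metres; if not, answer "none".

Evaluate Δρ/ρ₀ = −αΔT + βΔS across each adjacent pair:
  139–162 m: −αΔT+βΔS = −(1.8 × 10⁻⁴)(-3.3)+(7.7 × 10⁻⁴)(+0.48) = 9.6 × 10⁻⁴ → stable
  162–191 m: −αΔT+βΔS = −(1.8 × 10⁻⁴)(-6.8)+(7.7 × 10⁻⁴)(+0.67) = 1.7 × 10⁻³ → stable
  191–226 m: −αΔT+βΔS = −(1.8 × 10⁻⁴)(+9.2)+(7.7 × 10⁻⁴)(+0.34) = -1.4 × 10⁻³ → UNSTABLE
The 191–226 m interval has Δρ < 0: lighter water underlies denser water.

191–226 m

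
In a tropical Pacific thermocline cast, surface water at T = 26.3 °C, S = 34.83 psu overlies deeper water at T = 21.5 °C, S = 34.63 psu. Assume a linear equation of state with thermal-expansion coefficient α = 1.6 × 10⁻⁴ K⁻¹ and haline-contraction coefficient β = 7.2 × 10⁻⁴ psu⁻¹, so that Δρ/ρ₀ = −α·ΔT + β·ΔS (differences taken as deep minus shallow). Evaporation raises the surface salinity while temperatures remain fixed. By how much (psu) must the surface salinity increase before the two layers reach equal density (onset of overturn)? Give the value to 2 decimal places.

Neutral buoyancy requires −α(T_deep − T_surf) + β(S_deep − S_surf′) = 0.
S_surf′ = S_deep − (α/β)·ΔT = 34.63 − (1.6 × 10⁻⁴/7.2 × 10⁻⁴)·(-4.8) = 35.6967 psu.
Increase required: 35.6967 − 34.83 = 0.8667 psu.

0.87 psu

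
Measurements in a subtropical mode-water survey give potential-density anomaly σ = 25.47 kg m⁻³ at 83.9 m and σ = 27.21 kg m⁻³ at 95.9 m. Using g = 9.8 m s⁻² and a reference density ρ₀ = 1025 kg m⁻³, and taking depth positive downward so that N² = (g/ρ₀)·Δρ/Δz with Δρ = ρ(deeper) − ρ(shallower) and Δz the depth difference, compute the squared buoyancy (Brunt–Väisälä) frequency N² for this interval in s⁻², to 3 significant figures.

Δρ = 1027.21 − 1025.47 = 1.74 kg m⁻³ over Δz = 95.9 − 83.9 = 12 m.
N² = (9.8/1025) × (1.74/12) = 1.3863 × 10⁻³ s⁻² ≈ 1.39 × 10⁻³ s⁻².

1.39 × 10⁻³ s⁻²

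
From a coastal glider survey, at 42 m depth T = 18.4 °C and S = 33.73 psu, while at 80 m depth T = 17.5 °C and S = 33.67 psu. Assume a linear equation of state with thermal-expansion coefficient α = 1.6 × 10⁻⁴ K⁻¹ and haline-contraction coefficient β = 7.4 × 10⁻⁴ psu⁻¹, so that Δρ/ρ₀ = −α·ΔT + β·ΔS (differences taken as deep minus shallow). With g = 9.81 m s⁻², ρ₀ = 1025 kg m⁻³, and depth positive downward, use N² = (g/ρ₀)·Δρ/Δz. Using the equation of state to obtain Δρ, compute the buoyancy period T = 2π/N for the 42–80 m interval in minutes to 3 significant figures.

20.7 min

ΔT = -0.9 K, ΔS = -0.06 psu (deep − shallow).
Δρ/ρ₀ = −αΔT + βΔS = 1.44 × 10⁻⁴ − 4.44 × 10⁻⁵ = 9.96 × 10⁻⁵, so Δρ ≈ 0.1021 kg m⁻³.
N² = (g/ρ₀)·Δρ/Δz = g·(Δρ/ρ₀)/Δz = 9.81 × 9.96 × 10⁻⁵ / 38 = 2.5713 × 10⁻⁵ s⁻².
N = √(2.5713 × 10⁻⁵) = 5.0708 × 10⁻³ rad s⁻¹ → T = 2π/N = 1.2391 × 10³ s = 20.652 min ≈ 20.7 min.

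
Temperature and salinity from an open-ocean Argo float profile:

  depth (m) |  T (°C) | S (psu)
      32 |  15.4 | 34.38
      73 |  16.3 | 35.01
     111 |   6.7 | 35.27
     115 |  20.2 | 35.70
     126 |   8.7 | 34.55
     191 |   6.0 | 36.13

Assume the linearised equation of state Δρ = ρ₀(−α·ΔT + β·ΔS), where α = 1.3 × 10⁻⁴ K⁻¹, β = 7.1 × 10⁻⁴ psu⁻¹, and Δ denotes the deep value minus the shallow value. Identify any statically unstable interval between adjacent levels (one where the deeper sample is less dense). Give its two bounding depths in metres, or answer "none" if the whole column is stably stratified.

111–115 m

Evaluate Δρ/ρ₀ = −αΔT + βΔS across each adjacent pair:
  32–73 m: −αΔT+βΔS = −(1.3 × 10⁻⁴)(+0.9)+(7.1 × 10⁻⁴)(+0.63) = 3.3 × 10⁻⁴ → stable
  73–111 m: −αΔT+βΔS = −(1.3 × 10⁻⁴)(-9.6)+(7.1 × 10⁻⁴)(+0.26) = 1.4 × 10⁻³ → stable
  111–115 m: −αΔT+βΔS = −(1.3 × 10⁻⁴)(+13.5)+(7.1 × 10⁻⁴)(+0.43) = -1.4 × 10⁻³ → UNSTABLE
  115–126 m: −αΔT+βΔS = −(1.3 × 10⁻⁴)(-11.5)+(7.1 × 10⁻⁴)(-1.15) = 6.8 × 10⁻⁴ → stable
  126–191 m: −αΔT+βΔS = −(1.3 × 10⁻⁴)(-2.7)+(7.1 × 10⁻⁴)(+1.58) = 1.5 × 10⁻³ → stable
The 111–115 m interval has Δρ < 0: lighter water underlies denser water.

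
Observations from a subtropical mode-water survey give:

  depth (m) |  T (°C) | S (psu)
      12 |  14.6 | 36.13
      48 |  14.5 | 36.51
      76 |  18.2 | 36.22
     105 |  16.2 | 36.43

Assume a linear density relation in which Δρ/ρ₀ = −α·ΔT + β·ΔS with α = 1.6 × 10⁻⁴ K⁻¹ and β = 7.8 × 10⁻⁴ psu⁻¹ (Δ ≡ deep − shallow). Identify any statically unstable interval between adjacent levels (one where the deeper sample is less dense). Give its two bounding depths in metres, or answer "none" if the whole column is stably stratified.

Evaluate Δρ/ρ₀ = −αΔT + βΔS across each adjacent pair:
  12–48 m: −αΔT+βΔS = −(1.6 × 10⁻⁴)(-0.1)+(7.8 × 10⁻⁴)(+0.38) = 3.1 × 10⁻⁴ → stable
  48–76 m: −αΔT+βΔS = −(1.6 × 10⁻⁴)(+3.7)+(7.8 × 10⁻⁴)(-0.29) = -8.2 × 10⁻⁴ → UNSTABLE
  76–105 m: −αΔT+βΔS = −(1.6 × 10⁻⁴)(-2.0)+(7.8 × 10⁻⁴)(+0.21) = 4.8 × 10⁻⁴ → stable
The 48–76 m interval has Δρ < 0: lighter water underlies denser water.

48–76 m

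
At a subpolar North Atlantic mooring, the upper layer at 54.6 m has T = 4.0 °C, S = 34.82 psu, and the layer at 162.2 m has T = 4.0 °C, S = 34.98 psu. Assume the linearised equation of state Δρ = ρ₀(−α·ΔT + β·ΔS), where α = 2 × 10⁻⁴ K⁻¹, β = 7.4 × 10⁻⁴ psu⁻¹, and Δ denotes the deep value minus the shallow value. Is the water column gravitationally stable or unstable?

ΔT = 4.0 − 4.0 = +0.0 K and ΔS = 34.98 − 34.82 = +0.16 psu (deep − shallow).
−αΔT = 0; βΔS = 1.184 × 10⁻⁴; sum Δρ/ρ₀ = 1.184 × 10⁻⁴.
Δρ/ρ₀ > 0, so Δρ > 0: deeper water is denser → statically stable.

stable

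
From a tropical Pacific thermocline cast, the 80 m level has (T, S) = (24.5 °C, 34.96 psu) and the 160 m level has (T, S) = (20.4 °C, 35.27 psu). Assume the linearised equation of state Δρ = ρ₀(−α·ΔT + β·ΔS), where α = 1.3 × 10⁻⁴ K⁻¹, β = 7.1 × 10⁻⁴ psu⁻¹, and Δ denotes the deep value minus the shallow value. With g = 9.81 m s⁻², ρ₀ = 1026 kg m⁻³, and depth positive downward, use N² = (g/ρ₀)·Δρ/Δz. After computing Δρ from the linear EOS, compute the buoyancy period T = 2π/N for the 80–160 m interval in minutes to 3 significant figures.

10.9 min

ΔT = -4.1 K, ΔS = +0.31 psu (deep − shallow).
Δρ/ρ₀ = −αΔT + βΔS = 5.33 × 10⁻⁴ + 2.201 × 10⁻⁴ = 7.531 × 10⁻⁴, so Δρ ≈ 0.7727 kg m⁻³.
N² = (g/ρ₀)·Δρ/Δz = g·(Δρ/ρ₀)/Δz = 9.81 × 7.531 × 10⁻⁴ / 80 = 9.2349 × 10⁻⁵ s⁻².
N = √(9.2349 × 10⁻⁵) = 9.6098 × 10⁻³ rad s⁻¹ → T = 2π/N = 653.83 s = 10.897 min ≈ 10.9 min.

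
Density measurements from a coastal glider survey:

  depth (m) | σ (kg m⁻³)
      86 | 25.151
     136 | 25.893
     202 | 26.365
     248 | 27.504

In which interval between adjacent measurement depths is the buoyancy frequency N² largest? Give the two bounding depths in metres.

202–248 m

Compute the density gradient over each adjacent pair:
  86–136 m: Δρ/Δz = 0.742/50 = 0.015 kg m⁻⁴
  136–202 m: Δρ/Δz = 0.472/66 = 7.2 × 10⁻³ kg m⁻⁴
  202–248 m: Δρ/Δz = 1.139/46 = 0.025 kg m⁻⁴
The largest gradient is in the 202–248 m interval — the pycnocline.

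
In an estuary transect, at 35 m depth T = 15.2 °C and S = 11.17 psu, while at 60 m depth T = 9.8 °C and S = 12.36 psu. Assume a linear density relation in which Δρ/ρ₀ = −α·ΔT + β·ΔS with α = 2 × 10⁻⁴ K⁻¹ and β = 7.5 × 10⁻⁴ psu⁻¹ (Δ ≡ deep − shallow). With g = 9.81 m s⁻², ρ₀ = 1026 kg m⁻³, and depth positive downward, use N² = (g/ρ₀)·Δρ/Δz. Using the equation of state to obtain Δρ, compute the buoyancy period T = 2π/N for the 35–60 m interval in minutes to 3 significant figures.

ΔT = -5.4 K, ΔS = +1.19 psu (deep − shallow).
Δρ/ρ₀ = −αΔT + βΔS = 1.08 × 10⁻³ + 8.925 × 10⁻⁴ = 1.9725 × 10⁻³, so Δρ ≈ 2.024 kg m⁻³.
N² = (g/ρ₀)·Δρ/Δz = g·(Δρ/ρ₀)/Δz = 9.81 × 1.9725 × 10⁻³ / 25 = 7.7401 × 10⁻⁴ s⁻².
N = √(7.7401 × 10⁻⁴) = 0.027821 rad s⁻¹ → T = 2π/N = 225.84 s = 3.7640 min ≈ 3.76 min.

3.76 min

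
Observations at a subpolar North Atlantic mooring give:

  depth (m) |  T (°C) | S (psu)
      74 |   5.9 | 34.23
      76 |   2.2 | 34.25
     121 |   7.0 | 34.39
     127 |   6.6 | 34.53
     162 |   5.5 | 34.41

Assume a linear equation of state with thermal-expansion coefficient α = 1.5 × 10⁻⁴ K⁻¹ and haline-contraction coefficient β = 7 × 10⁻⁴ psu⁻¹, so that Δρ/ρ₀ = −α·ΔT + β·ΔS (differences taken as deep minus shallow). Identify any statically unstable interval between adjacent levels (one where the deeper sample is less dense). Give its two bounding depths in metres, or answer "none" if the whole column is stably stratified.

76–121 m

Evaluate Δρ/ρ₀ = −αΔT + βΔS across each adjacent pair:
  74–76 m: −αΔT+βΔS = −(1.5 × 10⁻⁴)(-3.7)+(7 × 10⁻⁴)(+0.02) = 5.7 × 10⁻⁴ → stable
  76–121 m: −αΔT+βΔS = −(1.5 × 10⁻⁴)(+4.8)+(7 × 10⁻⁴)(+0.14) = -6.2 × 10⁻⁴ → UNSTABLE
  121–127 m: −αΔT+βΔS = −(1.5 × 10⁻⁴)(-0.4)+(7 × 10⁻⁴)(+0.14) = 1.6 × 10⁻⁴ → stable
  127–162 m: −αΔT+βΔS = −(1.5 × 10⁻⁴)(-1.1)+(7 × 10⁻⁴)(-0.12) = 8.1 × 10⁻⁵ → stable
The 76–121 m interval has Δρ < 0: lighter water underlies denser water.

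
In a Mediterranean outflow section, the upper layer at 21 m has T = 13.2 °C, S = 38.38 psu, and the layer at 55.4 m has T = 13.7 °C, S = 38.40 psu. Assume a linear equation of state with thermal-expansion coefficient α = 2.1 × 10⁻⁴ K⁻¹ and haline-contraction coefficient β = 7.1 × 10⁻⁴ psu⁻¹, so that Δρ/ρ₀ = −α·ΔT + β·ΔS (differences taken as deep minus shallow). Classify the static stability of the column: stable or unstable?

ΔT = 13.7 − 13.2 = +0.5 K and ΔS = 38.40 − 38.38 = +0.02 psu (deep − shallow).
−αΔT = -1.05 × 10⁻⁴; βΔS = 1.42 × 10⁻⁵; sum Δρ/ρ₀ = -9.08 × 10⁻⁵.
Δρ/ρ₀ < 0, so Δρ < 0: deeper water is lighter → statically unstable; the column would overturn.

unstable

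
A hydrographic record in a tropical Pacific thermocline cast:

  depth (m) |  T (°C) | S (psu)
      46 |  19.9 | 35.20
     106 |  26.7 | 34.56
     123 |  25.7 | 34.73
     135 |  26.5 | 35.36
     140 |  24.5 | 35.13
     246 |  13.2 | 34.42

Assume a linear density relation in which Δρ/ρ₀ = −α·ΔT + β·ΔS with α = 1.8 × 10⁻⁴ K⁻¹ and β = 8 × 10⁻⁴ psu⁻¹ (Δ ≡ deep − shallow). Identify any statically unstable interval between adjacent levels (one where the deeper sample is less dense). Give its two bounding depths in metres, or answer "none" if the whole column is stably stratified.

46–106 m

Evaluate Δρ/ρ₀ = −αΔT + βΔS across each adjacent pair:
  46–106 m: −αΔT+βΔS = −(1.8 × 10⁻⁴)(+6.8)+(8 × 10⁻⁴)(-0.64) = -1.7 × 10⁻³ → UNSTABLE
  106–123 m: −αΔT+βΔS = −(1.8 × 10⁻⁴)(-1.0)+(8 × 10⁻⁴)(+0.17) = 3.2 × 10⁻⁴ → stable
  123–135 m: −αΔT+βΔS = −(1.8 × 10⁻⁴)(+0.8)+(8 × 10⁻⁴)(+0.63) = 3.6 × 10⁻⁴ → stable
  135–140 m: −αΔT+βΔS = −(1.8 × 10⁻⁴)(-2.0)+(8 × 10⁻⁴)(-0.23) = 1.8 × 10⁻⁴ → stable
  140–246 m: −αΔT+βΔS = −(1.8 × 10⁻⁴)(-11.3)+(8 × 10⁻⁴)(-0.71) = 1.5 × 10⁻³ → stable
The 46–106 m interval has Δρ < 0: lighter water underlies denser water.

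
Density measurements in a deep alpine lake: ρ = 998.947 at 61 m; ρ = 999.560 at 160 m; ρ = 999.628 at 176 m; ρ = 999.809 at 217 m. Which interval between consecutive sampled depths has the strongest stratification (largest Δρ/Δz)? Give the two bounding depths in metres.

Compute the density gradient over each adjacent pair:
  61–160 m: Δρ/Δz = 0.613/99 = 6.2 × 10⁻³ kg m⁻⁴
  160–176 m: Δρ/Δz = 0.068/16 = 4.3 × 10⁻³ kg m⁻⁴
  176–217 m: Δρ/Δz = 0.181/41 = 4.4 × 10⁻³ kg m⁻⁴
The largest gradient is in the 61–160 m interval — the pycnocline.

61–160 m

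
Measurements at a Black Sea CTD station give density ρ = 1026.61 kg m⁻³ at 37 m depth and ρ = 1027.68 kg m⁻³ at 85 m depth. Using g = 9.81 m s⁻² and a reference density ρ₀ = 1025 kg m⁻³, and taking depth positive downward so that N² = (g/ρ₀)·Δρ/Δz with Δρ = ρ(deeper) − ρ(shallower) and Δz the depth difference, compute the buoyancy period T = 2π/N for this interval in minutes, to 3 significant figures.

7.17 min

Δρ = 1027.68 − 1026.61 = 1.07 kg m⁻³ over Δz = 85 − 37 = 48 m.
N² = (9.81/1025) × (1.07/48) = 2.1335 × 10⁻⁴ s⁻².
N = √(2.1335 × 10⁻⁴) = 0.014607 rad s⁻¹, so T = 2π/N = 430.15 s = 7.1692 min ≈ 7.17 min.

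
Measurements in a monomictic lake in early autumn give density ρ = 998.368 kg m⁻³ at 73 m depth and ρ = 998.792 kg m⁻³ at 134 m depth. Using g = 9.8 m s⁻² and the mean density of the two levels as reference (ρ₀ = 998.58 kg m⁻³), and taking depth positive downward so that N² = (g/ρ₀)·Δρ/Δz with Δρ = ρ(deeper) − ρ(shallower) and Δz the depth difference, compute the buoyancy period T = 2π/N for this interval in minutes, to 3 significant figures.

Δρ = 998.792 − 998.368 = 0.424 kg m⁻³ over Δz = 134 − 73 = 61 m.
N² = (9.8/998.58) × (0.424/61) = 6.8215 × 10⁻⁵ s⁻².
N = √(6.8215 × 10⁻⁵) = 8.2592 × 10⁻³ rad s⁻¹, so T = 2π/N = 760.75 s = 12.679 min ≈ 12.7 min.

12.7 min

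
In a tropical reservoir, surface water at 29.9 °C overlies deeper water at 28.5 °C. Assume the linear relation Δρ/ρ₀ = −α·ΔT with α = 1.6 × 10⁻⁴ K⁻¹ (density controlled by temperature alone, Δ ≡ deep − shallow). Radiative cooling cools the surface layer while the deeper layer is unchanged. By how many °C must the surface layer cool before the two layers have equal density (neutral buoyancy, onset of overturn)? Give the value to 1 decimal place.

1.4 °C

With temperature the only control, equal density requires T_surf′ = T_deep.
T_surf′ = 28.5 °C.
Cooling required: 29.9 − 28.5 = 1.4 °C.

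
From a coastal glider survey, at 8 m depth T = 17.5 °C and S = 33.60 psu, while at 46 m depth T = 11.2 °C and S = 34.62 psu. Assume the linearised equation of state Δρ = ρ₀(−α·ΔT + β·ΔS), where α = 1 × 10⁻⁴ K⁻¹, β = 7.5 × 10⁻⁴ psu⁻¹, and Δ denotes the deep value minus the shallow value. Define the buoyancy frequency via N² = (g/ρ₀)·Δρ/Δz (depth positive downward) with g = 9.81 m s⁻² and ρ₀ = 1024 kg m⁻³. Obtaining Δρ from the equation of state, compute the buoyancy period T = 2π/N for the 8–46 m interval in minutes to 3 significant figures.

5.52 min

ΔT = -6.3 K, ΔS = +1.02 psu (deep − shallow).
Δρ/ρ₀ = −αΔT + βΔS = 6.30 × 10⁻⁴ + 7.65 × 10⁻⁴ = 1.395 × 10⁻³, so Δρ ≈ 1.428 kg m⁻³.
N² = (g/ρ₀)·Δρ/Δz = g·(Δρ/ρ₀)/Δz = 9.81 × 1.395 × 10⁻³ / 38 = 3.6013 × 10⁻⁴ s⁻².
N = √(3.6013 × 10⁻⁴) = 0.018977 rad s⁻¹ → T = 2π/N = 331.09 s = 5.5182 min ≈ 5.52 min.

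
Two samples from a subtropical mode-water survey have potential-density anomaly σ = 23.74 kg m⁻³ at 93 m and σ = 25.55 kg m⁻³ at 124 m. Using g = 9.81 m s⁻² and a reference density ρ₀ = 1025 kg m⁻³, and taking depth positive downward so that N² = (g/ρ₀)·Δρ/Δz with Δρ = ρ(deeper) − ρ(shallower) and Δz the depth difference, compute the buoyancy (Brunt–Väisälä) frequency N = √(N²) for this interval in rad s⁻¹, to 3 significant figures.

Δρ = 1025.55 − 1023.74 = 1.81 kg m⁻³ over Δz = 124 − 93 = 31 m.
N² = (9.81/1025) × (1.81/31) = 5.5881 × 10⁻⁴ s⁻².
N = √(5.5881 × 10⁻⁴) = 0.023639 rad s⁻¹ ≈ 0.0236 rad s⁻¹.
A positive N² confirms static stability across the interval.

0.0236 rad s⁻¹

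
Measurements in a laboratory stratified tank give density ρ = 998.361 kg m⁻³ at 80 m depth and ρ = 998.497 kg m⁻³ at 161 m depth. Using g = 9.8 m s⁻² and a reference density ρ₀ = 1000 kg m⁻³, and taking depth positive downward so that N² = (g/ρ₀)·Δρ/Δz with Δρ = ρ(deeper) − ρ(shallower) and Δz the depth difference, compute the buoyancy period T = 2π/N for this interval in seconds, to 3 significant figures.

1.55 × 10³ s

Δρ = 998.497 − 998.361 = 0.136 kg m⁻³ over Δz = 161 − 80 = 81 m.
N² = (9.8/1000) × (0.136/81) = 1.6454 × 10⁻⁵ s⁻².
N = √(1.6454 × 10⁻⁵) = 4.0564 × 10⁻³ rad s⁻¹, so T = 2π/N = 1.5490 × 10³ s ≈ 1.55 × 10³ s.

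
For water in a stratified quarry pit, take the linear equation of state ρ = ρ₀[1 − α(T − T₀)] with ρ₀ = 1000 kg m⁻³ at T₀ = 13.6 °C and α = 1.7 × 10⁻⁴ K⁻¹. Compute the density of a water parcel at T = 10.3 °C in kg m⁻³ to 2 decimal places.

T − T₀ = -3.3 K.
Bracket = 1 − α·(-3.3) = 1 + (5.61 × 10⁻⁴) = 1.0005610.
ρ = 1000 × 1.0005610 = 1000.56 kg m⁻³.

1000.56 kg m⁻³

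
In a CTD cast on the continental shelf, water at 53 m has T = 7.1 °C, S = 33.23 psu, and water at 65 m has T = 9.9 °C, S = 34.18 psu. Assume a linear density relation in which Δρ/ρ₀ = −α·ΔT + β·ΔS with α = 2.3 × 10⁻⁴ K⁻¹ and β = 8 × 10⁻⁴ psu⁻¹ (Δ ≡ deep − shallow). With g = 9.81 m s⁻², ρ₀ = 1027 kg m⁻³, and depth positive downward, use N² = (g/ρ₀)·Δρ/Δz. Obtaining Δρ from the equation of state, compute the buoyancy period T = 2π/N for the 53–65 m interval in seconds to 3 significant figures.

645 s

ΔT = +2.8 K, ΔS = +0.95 psu (deep − shallow).
Δρ/ρ₀ = −αΔT + βΔS = -6.44 × 10⁻⁴ + 7.60 × 10⁻⁴ = 1.16 × 10⁻⁴, so Δρ ≈ 0.1191 kg m⁻³.
N² = (g/ρ₀)·Δρ/Δz = g·(Δρ/ρ₀)/Δz = 9.81 × 1.16 × 10⁻⁴ / 12 = 9.4830 × 10⁻⁵ s⁻².
N = √(9.4830 × 10⁻⁵) = 9.7381 × 10⁻³ rad s⁻¹ → T = 2π/N = 645.22 s ≈ 645 s.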